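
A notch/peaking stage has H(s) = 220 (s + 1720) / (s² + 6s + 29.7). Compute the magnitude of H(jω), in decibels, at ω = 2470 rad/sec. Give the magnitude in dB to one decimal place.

|j2470 + 1720| = √(2470² + 1720²) = 3010
|(j2470)² + 6(j2470) + 29.7| = |-6.1009e+06 + j14820| = 6.101e+06
|H(j2470)| = 220 × 3010 / 6.101e+06 = 0.10854
20 log₁₀(0.10854) = -19.29 dB

-19.3 dB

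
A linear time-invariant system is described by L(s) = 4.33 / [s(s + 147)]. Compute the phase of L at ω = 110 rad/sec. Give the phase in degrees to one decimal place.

∠(j110 + 147) = arctan(110/147) = 36.81°
∠(j110) = 90.00°
∠L(j110) = − (36.81° + 90.00°) = -126.81°

-126.8°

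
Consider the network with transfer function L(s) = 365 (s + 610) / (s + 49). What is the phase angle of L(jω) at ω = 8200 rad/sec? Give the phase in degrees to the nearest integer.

-4°

∠(j8200 + 610) = arctan(8200/610) = 85.75°
∠(j8200 + 49) = arctan(8200/49) = 89.66°
∠L(j8200) = 85.75° − 89.66° = -3.91°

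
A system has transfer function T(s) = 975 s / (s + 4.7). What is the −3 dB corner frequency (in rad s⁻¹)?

4.7 rad s⁻¹

For a single-pole high-pass, the −3 dB point is at the pole: ω = 4.7 rad s⁻¹.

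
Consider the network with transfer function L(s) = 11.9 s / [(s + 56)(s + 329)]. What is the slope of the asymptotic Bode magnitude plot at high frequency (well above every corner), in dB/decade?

-20 dB/decade

With 1 zero and 2 poles, the high-frequency asymptotic slope is 20 × (1 − 2) = -20 dB/decade.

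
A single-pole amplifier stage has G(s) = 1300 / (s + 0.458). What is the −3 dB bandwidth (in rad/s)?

For a single-pole low-pass, the −3 dB point is at the pole: ω = 0.458 rad/s.

0.458 rad/s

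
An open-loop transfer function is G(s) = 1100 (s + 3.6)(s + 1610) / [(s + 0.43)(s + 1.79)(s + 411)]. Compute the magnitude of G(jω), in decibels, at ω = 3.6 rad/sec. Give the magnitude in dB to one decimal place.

|j3.6 + 3.6| = √(3.6² + 3.6²) = 5.091
|j3.6 + 1610| = √(3.6² + 1610²) = 1610
|j3.6 + 0.43| = √(3.6² + 0.43²) = 3.626
|j3.6 + 1.79| = √(3.6² + 1.79²) = 4.02
|j3.6 + 411| = √(3.6² + 411²) = 411
|G(j3.6)| = 1100 × 5.091 × 1610 / (3.626 × 4.02 × 411) = 1505
20 log₁₀(1505) = 63.55 dB

63.6 dB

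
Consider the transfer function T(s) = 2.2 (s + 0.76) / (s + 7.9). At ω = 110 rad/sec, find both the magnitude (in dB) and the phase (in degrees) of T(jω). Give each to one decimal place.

|T| = 6.8 dB, ∠T = 3.7°

|j110 + 0.76| = √(110² + 0.76²) = 110
|j110 + 7.9| = √(110² + 7.9²) = 110.3
|T(j110)| = 2.2 × 110 / 110.3 = 2.1944
20 log₁₀(2.1944) = 6.83 dB
∠(j110 + 0.76) = arctan(110/0.76) = 89.60°
∠(j110 + 7.9) = arctan(110/7.9) = 85.89°
∠T(j110) = 89.60° − 85.89° = 3.71°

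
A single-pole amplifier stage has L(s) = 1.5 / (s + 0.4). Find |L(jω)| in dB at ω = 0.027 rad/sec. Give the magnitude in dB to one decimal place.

|j0.027 + 0.4| = √(0.027² + 0.4²) = 0.4009
|L(j0.027)| = 1.5 / 0.4009 = 3.7415
20 log₁₀(3.7415) = 11.46 dB

11.5 dB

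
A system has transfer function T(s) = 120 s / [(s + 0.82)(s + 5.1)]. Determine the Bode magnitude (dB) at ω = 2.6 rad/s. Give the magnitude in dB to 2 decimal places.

|j2.6| = 2.6
|j2.6 + 0.82| = √(2.6² + 0.82²) = 2.726
|j2.6 + 5.1| = √(2.6² + 5.1²) = 5.725
|T(j2.6)| = 120 × 2.6 / (2.726 × 5.725) = 19.992
20 log₁₀(19.992) = 26.017 dB

26.02 dB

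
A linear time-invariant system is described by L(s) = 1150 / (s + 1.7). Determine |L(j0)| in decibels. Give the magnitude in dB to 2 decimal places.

56.60 dB

L(0) = 1150 / 1.7 = 676.47
20 log₁₀(676.47) = 56.605 dB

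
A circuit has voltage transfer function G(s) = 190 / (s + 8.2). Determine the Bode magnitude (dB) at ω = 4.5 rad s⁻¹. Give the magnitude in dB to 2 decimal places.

|j4.5 + 8.2| = √(4.5² + 8.2²) = 9.354
|G(j4.5)| = 190 / 9.354 = 20.313
20 log₁₀(20.313) = 26.155 dB

26.16 dB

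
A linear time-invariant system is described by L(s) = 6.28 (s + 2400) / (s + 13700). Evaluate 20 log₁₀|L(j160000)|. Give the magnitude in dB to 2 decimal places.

|j160000 + 2400| = √(160000² + 2400²) = 1.6e+05
|j160000 + 13700| = √(160000² + 13700²) = 1.606e+05
|L(j160000)| = 6.28 × 1.6e+05 / 1.606e+05 = 6.2578
20 log₁₀(6.2578) = 15.928 dB

15.93 dB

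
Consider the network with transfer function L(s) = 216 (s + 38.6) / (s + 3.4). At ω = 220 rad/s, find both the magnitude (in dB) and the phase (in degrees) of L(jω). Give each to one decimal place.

|j220 + 38.6| = √(220² + 38.6²) = 223.4
|j220 + 3.4| = √(220² + 3.4²) = 220
|L(j220)| = 216 × 223.4 / 220 = 219.27
20 log₁₀(219.27) = 46.82 dB
∠(j220 + 38.6) = arctan(220/38.6) = 80.05°
∠(j220 + 3.4) = arctan(220/3.4) = 89.11°
∠L(j220) = 80.05° − 89.11° = -9.07°

|L| = 46.8 dB, ∠L = -9.1 deg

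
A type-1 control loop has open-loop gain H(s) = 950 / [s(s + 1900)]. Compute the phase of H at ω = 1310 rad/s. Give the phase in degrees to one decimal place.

∠(j1310 + 1900) = arctan(1310/1900) = 34.59°
∠(j1310) = 90.00°
∠H(j1310) = − (34.59° + 90.00°) = -124.59°

-124.6°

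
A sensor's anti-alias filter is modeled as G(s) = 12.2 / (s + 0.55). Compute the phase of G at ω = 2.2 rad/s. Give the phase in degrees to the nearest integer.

∠(j2.2 + 0.55) = arctan(2.2/0.55) = 75.96°
∠G(j2.2) = −75.96° = -75.96°

-76°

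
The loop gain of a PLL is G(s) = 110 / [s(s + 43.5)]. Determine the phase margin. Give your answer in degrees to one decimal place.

86.7°

Gain crossover: |G(jω)| = 1 at ω ≈ 2.52 rad s⁻¹.
∠G(j2.52) = −90° − arctan(2.52/43.5) ≈ -93.32°
PM = 180° + (-93.32°) = 86.68°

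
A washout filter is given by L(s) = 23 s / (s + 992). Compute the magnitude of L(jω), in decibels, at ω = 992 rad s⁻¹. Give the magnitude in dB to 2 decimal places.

|j992| = 992
|j992 + 992| = √(992² + 992²) = 1403
|L(j992)| = 23 × 992 / 1403 = 16.263
20 log₁₀(16.263) = 24.224 dB

24.22 dB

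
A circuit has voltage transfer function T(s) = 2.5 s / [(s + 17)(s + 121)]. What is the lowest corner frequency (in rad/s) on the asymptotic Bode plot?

17 rad/s

Break frequencies occur at each pole and zero magnitude: 17 rad/s, 121 rad/s.
The lowest is 17 rad/s.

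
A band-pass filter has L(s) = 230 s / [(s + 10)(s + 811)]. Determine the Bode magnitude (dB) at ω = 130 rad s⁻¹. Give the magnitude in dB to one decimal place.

-11.1 dB

|j130| = 130
|j130 + 10| = √(130² + 10²) = 130.4
|j130 + 811| = √(130² + 811²) = 821.4
|L(j130)| = 230 × 130 / (130.4 × 821.4) = 0.2792
20 log₁₀(0.2792) = -11.08 dB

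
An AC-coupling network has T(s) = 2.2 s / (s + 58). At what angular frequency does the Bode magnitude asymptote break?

58 rad/s

The single real pole at s = −58 gives a corner at ω = 58 rad/s.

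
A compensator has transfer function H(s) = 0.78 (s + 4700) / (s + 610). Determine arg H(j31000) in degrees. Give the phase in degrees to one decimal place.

-7.5°

∠(j31000 + 4700) = arctan(31000/4700) = 81.38°
∠(j31000 + 610) = arctan(31000/610) = 88.87°
∠H(j31000) = 81.38° − 88.87° = -7.49°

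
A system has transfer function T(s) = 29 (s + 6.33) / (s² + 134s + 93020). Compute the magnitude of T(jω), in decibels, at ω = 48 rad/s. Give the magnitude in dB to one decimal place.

|j48 + 6.33| = √(48² + 6.33²) = 48.42
|(j48)² + 134(j48) + 93020| = |90716 + j6432| = 9.094e+04
|T(j48)| = 29 × 48.42 / 9.094e+04 = 0.015439
20 log₁₀(0.015439) = -36.23 dB

-36.2 dB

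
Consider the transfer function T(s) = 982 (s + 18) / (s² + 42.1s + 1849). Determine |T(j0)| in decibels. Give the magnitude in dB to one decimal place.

19.6 dB

T(0) = 982 × 18 / 1849 = 9.5598
20 log₁₀(9.5598) = 19.61 dB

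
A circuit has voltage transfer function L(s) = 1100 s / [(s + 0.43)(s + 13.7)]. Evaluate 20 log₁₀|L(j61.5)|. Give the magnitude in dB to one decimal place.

|j61.5| = 61.5
|j61.5 + 0.43| = √(61.5² + 0.43²) = 61.5
|j61.5 + 13.7| = √(61.5² + 13.7²) = 63.01
|L(j61.5)| = 1100 × 61.5 / (61.5 × 63.01) = 17.458
20 log₁₀(17.458) = 24.84 dB

24.8 dB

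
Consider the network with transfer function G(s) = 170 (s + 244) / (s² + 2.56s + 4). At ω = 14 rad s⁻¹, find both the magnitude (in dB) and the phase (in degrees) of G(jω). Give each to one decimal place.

|j14 + 244| = √(14² + 244²) = 244.4
|(j14)² + 2.56(j14) + 4| = |-192 + j35.84| = 195.3
|G(j14)| = 170 × 244.4 / 195.3 = 212.72
20 log₁₀(212.72) = 46.56 dB
∠(j14 + 244) = arctan(14/244) = 3.28°
∠[(j14)² + 2.56(j14) + 4] = ∠[-192 + j35.84] = 169.43°
∠G(j14) = 3.28° − 169.43° = -166.14°

|G| = 46.6 dB, ∠G = -166.1 deg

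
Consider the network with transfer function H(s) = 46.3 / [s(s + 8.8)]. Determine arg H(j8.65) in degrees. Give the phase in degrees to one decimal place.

∠(j8.65 + 8.8) = arctan(8.65/8.8) = 44.51°
∠(j8.65) = 90.00°
∠H(j8.65) = − (44.51° + 90.00°) = -134.51°

-134.5 deg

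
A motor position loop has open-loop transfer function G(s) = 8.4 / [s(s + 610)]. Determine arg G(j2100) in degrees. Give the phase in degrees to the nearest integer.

-164 deg

∠(j2100 + 610) = arctan(2100/610) = 73.80°
∠(j2100) = 90.00°
∠G(j2100) = − (73.80° + 90.00°) = -163.80°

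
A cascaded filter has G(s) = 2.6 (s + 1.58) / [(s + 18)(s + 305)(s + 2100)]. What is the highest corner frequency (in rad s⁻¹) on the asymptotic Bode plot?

2100 rad s⁻¹

Break frequencies occur at each pole and zero magnitude: 1.58 rad s⁻¹, 18 rad s⁻¹, 305 rad s⁻¹, 2100 rad s⁻¹.
The highest is 2100 rad s⁻¹.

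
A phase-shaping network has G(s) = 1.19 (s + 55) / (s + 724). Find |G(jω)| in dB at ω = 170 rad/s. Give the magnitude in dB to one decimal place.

|j170 + 55| = √(170² + 55²) = 178.7
|j170 + 724| = √(170² + 724²) = 743.7
|G(j170)| = 1.19 × 178.7 / 743.7 = 0.2859
20 log₁₀(0.2859) = -10.88 dB

-10.9 dB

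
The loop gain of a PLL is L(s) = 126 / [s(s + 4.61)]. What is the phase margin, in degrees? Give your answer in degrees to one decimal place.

Gain crossover: |L(jω)| = 1 at ω ≈ 10.8 rad/s.
∠L(j10.8) = −90° − arctan(10.8/4.61) ≈ -156.81°
PM = 180° + (-156.81°) = 23.19°

23.2°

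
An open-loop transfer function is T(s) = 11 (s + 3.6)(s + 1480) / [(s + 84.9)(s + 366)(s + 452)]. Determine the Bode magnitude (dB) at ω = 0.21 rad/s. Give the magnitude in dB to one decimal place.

-47.6 dB

|j0.21 + 3.6| = √(0.21² + 3.6²) = 3.606
|j0.21 + 1480| = √(0.21² + 1480²) = 1480
|j0.21 + 84.9| = √(0.21² + 84.9²) = 84.9
|j0.21 + 366| = √(0.21² + 366²) = 366
|j0.21 + 452| = √(0.21² + 452²) = 452
|T(j0.21)| = 11 × 3.606 × 1480 / (84.9 × 366 × 452) = 0.0041799
20 log₁₀(0.0041799) = -47.58 dB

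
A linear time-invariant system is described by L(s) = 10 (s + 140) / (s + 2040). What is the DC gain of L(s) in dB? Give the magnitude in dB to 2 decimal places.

-3.27 dB

L(0) = 10 × 140 / 2040 = 0.68627
20 log₁₀(0.68627) = -3.270 dB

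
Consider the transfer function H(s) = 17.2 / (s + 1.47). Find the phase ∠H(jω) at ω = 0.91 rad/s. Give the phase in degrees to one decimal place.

∠(j0.91 + 1.47) = arctan(0.91/1.47) = 31.76°
∠H(j0.91) = −31.76° = -31.76°

-31.8°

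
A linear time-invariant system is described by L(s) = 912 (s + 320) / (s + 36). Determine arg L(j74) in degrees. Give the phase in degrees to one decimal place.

-51.0°

∠(j74 + 320) = arctan(74/320) = 13.02°
∠(j74 + 36) = arctan(74/36) = 64.06°
∠L(j74) = 13.02° − 64.06° = -51.04°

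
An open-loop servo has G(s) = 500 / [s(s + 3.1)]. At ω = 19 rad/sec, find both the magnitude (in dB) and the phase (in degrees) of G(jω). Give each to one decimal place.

|j19 + 3.1| = √(19² + 3.1²) = 19.25
|j19| = 19
|G(j19)| = 500 / (19.25 × 19) = 1.367
20 log₁₀(1.367) = 2.72 dB
∠(j19 + 3.1) = arctan(19/3.1) = 80.73°
∠(j19) = 90.00°
∠G(j19) = − (80.73° + 90.00°) = -170.73°

|G| = 2.7 dB, ∠G = -170.7°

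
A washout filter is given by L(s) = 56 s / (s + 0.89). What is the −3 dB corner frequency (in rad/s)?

For a single-pole high-pass, the −3 dB point is at the pole: ω = 0.89 rad/s.

0.89 rad/s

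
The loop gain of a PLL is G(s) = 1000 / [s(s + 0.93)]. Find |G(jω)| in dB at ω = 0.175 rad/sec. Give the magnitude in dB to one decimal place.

|j0.175 + 0.93| = √(0.175² + 0.93²) = 0.9463
|j0.175| = 0.175
|G(j0.175)| = 1000 / (0.9463 × 0.175) = 6038.4
20 log₁₀(6038.4) = 75.62 dB

75.6 dB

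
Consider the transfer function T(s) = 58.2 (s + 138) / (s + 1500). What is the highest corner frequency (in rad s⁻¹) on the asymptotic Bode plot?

Break frequencies occur at each pole and zero magnitude: 138 rad s⁻¹, 1500 rad s⁻¹.
The highest is 1500 rad s⁻¹.

1500 rad s⁻¹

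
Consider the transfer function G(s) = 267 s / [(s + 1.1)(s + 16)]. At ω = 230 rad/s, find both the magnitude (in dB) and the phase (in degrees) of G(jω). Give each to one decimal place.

|j230| = 230
|j230 + 1.1| = √(230² + 1.1²) = 230
|j230 + 16| = √(230² + 16²) = 230.6
|G(j230)| = 267 × 230 / (230 × 230.6) = 1.1581
20 log₁₀(1.1581) = 1.27 dB
∠(j230) = 90.00°
∠(j230 + 1.1) = arctan(230/1.1) = 89.73°
∠(j230 + 16) = arctan(230/16) = 86.02°
∠G(j230) = 90.00° − (89.73° + 86.02°) = -85.75°

|G| = 1.3 dB, ∠G = -85.7°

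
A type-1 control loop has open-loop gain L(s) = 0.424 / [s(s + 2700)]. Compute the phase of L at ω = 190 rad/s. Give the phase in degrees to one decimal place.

∠(j190 + 2700) = arctan(190/2700) = 4.03°
∠(j190) = 90.00°
∠L(j190) = − (4.03° + 90.00°) = -94.03°

-94.0°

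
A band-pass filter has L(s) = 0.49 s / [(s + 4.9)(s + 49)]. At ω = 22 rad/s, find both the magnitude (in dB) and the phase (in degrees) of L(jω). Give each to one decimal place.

|L| = -41.0 dB, ∠L = -11.6°

|j22| = 22
|j22 + 4.9| = √(22² + 4.9²) = 22.54
|j22 + 49| = √(22² + 49²) = 53.71
|L(j22)| = 0.49 × 22 / (22.54 × 53.71) = 0.0089045
20 log₁₀(0.0089045) = -41.01 dB
∠(j22) = 90.00°
∠(j22 + 4.9) = arctan(22/4.9) = 77.44°
∠(j22 + 49) = arctan(22/49) = 24.18°
∠L(j22) = 90.00° − (77.44° + 24.18°) = -11.62°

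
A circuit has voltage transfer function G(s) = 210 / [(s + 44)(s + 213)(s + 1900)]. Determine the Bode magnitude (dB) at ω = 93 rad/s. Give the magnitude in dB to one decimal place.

|j93 + 44| = √(93² + 44²) = 102.9
|j93 + 213| = √(93² + 213²) = 232.4
|j93 + 1900| = √(93² + 1900²) = 1902
|G(j93)| = 210 / (102.9 × 232.4 × 1902) = 4.6167e-06
20 log₁₀(4.6167e-06) = -106.71 dB

-106.7 dB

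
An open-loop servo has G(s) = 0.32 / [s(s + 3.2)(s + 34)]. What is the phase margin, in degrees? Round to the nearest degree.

90°

Gain crossover: |G(jω)| = 1 at ω ≈ 0.00294 rad/sec.
∠G(j0.00294) = −90° − arctan(0.00294/3.2) − arctan(0.00294/34) ≈ -90.06°
PM = 180° + (-90.06°) = 89.94°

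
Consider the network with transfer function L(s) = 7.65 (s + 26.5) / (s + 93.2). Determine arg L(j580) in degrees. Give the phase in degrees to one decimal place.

6.5°

∠(j580 + 26.5) = arctan(580/26.5) = 87.38°
∠(j580 + 93.2) = arctan(580/93.2) = 80.87°
∠L(j580) = 87.38° − 80.87° = 6.51°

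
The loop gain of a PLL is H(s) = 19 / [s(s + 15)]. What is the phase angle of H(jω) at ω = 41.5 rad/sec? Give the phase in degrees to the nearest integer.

∠(j41.5 + 15) = arctan(41.5/15) = 70.13°
∠(j41.5) = 90.00°
∠H(j41.5) = − (70.13° + 90.00°) = -160.13°

-160°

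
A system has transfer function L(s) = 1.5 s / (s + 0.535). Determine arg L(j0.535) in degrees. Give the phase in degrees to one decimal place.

∠(j0.535) = 90.00°
∠(j0.535 + 0.535) = arctan(0.535/0.535) = 45.00°
∠L(j0.535) = 90.00° − 45.00° = 45.00°

45.0°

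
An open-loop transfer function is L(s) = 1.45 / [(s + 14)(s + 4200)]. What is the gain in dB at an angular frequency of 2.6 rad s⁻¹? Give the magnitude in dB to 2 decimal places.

|j2.6 + 14| = √(2.6² + 14²) = 14.24
|j2.6 + 4200| = √(2.6² + 4200²) = 4200
|L(j2.6)| = 1.45 / (14.24 × 4200) = 2.4245e-05
20 log₁₀(2.4245e-05) = -92.307 dB

-92.31 dB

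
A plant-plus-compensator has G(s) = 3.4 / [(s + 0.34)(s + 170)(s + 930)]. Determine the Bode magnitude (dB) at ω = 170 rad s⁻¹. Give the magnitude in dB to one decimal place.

|j170 + 0.34| = √(170² + 0.34²) = 170
|j170 + 170| = √(170² + 170²) = 240.4
|j170 + 930| = √(170² + 930²) = 945.4
|G(j170)| = 3.4 / (170 × 240.4 × 945.4) = 8.7992e-08
20 log₁₀(8.7992e-08) = -141.11 dB

-141.1 dB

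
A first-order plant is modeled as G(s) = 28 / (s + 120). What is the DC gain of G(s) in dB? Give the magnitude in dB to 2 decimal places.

G(0) = 28 / 120 = 0.23333
20 log₁₀(0.23333) = -12.640 dB

-12.64 dB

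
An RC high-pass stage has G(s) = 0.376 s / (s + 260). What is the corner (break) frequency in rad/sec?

The single real pole at s = −260 gives a corner at ω = 260 rad/sec.

260 rad/sec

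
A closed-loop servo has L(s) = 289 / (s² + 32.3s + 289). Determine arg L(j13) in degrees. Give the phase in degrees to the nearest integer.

-74°

∠[(j13)² + 32.3(j13) + 289] = ∠[120 + j419.9] = 74.05°
∠L(j13) = −74.05° = -74.05°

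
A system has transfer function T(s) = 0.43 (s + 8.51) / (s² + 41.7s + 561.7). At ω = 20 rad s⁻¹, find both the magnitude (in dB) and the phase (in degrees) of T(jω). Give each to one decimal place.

|j20 + 8.51| = √(20² + 8.51²) = 21.74
|(j20)² + 41.7(j20) + 561.7| = |161.7 + j834| = 849.5
|T(j20)| = 0.43 × 21.74 / 849.5 = 0.011002
20 log₁₀(0.011002) = -39.17 dB
∠(j20 + 8.51) = arctan(20/8.51) = 66.95°
∠[(j20)² + 41.7(j20) + 561.7] = ∠[161.7 + j834] = 79.03°
∠T(j20) = 66.95° − 79.03° = -12.08°

|T| = -39.2 dB, ∠T = -12.1 deg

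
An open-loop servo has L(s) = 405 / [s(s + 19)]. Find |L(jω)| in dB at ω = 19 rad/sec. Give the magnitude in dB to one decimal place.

-2.0 dB

|j19 + 19| = √(19² + 19²) = 26.87
|j19| = 19
|L(j19)| = 405 / (26.87 × 19) = 0.79329
20 log₁₀(0.79329) = -2.01 dB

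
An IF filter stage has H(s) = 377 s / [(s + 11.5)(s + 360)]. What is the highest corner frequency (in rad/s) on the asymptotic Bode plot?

360 rad/s

Break frequencies occur at each pole and zero magnitude: 11.5 rad/s, 360 rad/s.
The highest is 360 rad/s.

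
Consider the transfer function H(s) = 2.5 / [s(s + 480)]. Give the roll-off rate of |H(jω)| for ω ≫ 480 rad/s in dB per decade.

With 0 zeros and 2 poles, the high-frequency asymptotic slope is 20 × (0 − 2) = -40 dB/decade.

-40 dB/decade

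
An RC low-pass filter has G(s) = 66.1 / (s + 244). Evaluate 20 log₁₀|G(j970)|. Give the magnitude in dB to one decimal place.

-23.6 dB

|j970 + 244| = √(970² + 244²) = 1000
|G(j970)| = 66.1 / 1000 = 0.066086
20 log₁₀(0.066086) = -23.60 dB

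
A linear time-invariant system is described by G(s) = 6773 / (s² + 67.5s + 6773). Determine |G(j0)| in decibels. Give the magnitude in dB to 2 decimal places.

0.00 dB

G(0) = 6773 / 6773 = 1
20 log₁₀(1) = 0.000 dB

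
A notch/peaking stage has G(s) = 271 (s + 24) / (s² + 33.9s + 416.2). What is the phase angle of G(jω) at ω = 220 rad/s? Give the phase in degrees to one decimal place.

-87.4°

∠(j220 + 24) = arctan(220/24) = 83.77°
∠[(j220)² + 33.9(j220) + 416.2] = ∠[-47984 + j7458] = 171.17°
∠G(j220) = 83.77° − 171.17° = -87.39°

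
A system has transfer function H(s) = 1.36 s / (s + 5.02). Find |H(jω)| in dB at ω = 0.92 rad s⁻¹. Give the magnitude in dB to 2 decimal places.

|j0.92| = 0.92
|j0.92 + 5.02| = √(0.92² + 5.02²) = 5.104
|H(j0.92)| = 1.36 × 0.92 / 5.104 = 0.24516
20 log₁₀(0.24516) = -12.211 dB

-12.21 dB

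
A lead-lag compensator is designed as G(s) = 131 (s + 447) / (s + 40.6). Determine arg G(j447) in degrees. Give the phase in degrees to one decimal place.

-39.8°

∠(j447 + 447) = arctan(447/447) = 45.00°
∠(j447 + 40.6) = arctan(447/40.6) = 84.81°
∠G(j447) = 45.00° − 84.81° = -39.81°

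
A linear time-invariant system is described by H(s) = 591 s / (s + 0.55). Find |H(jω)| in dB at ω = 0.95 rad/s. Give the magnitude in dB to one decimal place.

|j0.95| = 0.95
|j0.95 + 0.55| = √(0.95² + 0.55²) = 1.098
|H(j0.95)| = 591 × 0.95 / 1.098 = 511.47
20 log₁₀(511.47) = 54.18 dB

54.2 dB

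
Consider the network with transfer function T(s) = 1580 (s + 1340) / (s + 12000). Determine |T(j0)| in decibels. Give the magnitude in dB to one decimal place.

T(0) = 1580 × 1340 / 12000 = 176.43
20 log₁₀(176.43) = 44.93 dB

44.9 dB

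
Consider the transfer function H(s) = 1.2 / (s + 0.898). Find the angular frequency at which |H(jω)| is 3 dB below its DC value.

For a single-pole low-pass, the −3 dB point is at the pole: ω = 0.898 rad/s.

0.898 rad/s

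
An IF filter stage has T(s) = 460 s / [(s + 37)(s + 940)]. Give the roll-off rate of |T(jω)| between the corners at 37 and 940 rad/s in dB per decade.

0 dB/decade

In this band the factors already past their corner are: 1 differentiator zero, pole at 37; net slope = 0 dB/decade.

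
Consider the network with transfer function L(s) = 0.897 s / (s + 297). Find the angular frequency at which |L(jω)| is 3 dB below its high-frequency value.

297 rad/s

For a single-pole high-pass, the −3 dB point is at the pole: ω = 297 rad/s.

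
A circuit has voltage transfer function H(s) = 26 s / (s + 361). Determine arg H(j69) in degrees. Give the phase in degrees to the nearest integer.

79°

∠(j69) = 90.00°
∠(j69 + 361) = arctan(69/361) = 10.82°
∠H(j69) = 90.00° − 10.82° = 79.18°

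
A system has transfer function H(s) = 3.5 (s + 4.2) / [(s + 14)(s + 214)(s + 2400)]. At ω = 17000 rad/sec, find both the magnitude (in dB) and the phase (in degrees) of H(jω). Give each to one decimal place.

|j17000 + 4.2| = √(17000² + 4.2²) = 1.7e+04
|j17000 + 14| = √(17000² + 14²) = 1.7e+04
|j17000 + 214| = √(17000² + 214²) = 1.7e+04
|j17000 + 2400| = √(17000² + 2400²) = 1.717e+04
|H(j17000)| = 3.5 × 1.7e+04 / (1.7e+04 × 1.7e+04 × 1.717e+04) = 1.1991e-08
20 log₁₀(1.1991e-08) = -158.42 dB
∠(j17000 + 4.2) = arctan(17000/4.2) = 89.99°
∠(j17000 + 14) = arctan(17000/14) = 89.95°
∠(j17000 + 214) = arctan(17000/214) = 89.28°
∠(j17000 + 2400) = arctan(17000/2400) = 81.96°
∠H(j17000) = 89.99° − (89.95° + 89.28° + 81.96°) = -171.21°

|H| = -158.4 dB, ∠H = -171.2°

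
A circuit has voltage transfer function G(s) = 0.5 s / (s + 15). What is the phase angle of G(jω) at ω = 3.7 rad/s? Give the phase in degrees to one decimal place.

∠(j3.7) = 90.00°
∠(j3.7 + 15) = arctan(3.7/15) = 13.86°
∠G(j3.7) = 90.00° − 13.86° = 76.14°

76.1°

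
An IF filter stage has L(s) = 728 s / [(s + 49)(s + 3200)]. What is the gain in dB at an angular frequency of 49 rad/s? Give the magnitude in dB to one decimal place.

|j49| = 49
|j49 + 49| = √(49² + 49²) = 69.3
|j49 + 3200| = √(49² + 3200²) = 3200
|L(j49)| = 728 × 49 / (69.3 × 3200) = 0.16085
20 log₁₀(0.16085) = -15.87 dB

-15.9 dB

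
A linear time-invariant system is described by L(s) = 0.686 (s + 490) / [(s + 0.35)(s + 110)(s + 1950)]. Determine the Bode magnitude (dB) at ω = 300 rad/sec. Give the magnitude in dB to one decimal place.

|j300 + 490| = √(300² + 490²) = 574.5
|j300 + 0.35| = √(300² + 0.35²) = 300
|j300 + 110| = √(300² + 110²) = 319.5
|j300 + 1950| = √(300² + 1950²) = 1973
|L(j300)| = 0.686 × 574.5 / (300 × 319.5 × 1973) = 2.084e-06
20 log₁₀(2.084e-06) = -113.62 dB

-113.6 dB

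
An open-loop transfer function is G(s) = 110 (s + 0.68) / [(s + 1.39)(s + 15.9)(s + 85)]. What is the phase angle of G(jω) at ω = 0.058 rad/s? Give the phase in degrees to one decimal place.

2.2°

∠(j0.058 + 0.68) = arctan(0.058/0.68) = 4.88°
∠(j0.058 + 1.39) = arctan(0.058/1.39) = 2.39°
∠(j0.058 + 15.9) = arctan(0.058/15.9) = 0.21°
∠(j0.058 + 85) = arctan(0.058/85) = 0.04°
∠G(j0.058) = 4.88° − (2.39° + 0.21° + 0.04°) = 2.24°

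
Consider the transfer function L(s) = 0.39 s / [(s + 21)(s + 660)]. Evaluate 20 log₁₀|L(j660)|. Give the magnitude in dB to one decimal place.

|j660| = 660
|j660 + 21| = √(660² + 21²) = 660.3
|j660 + 660| = √(660² + 660²) = 933.4
|L(j660)| = 0.39 × 660 / (660.3 × 933.4) = 0.00041762
20 log₁₀(0.00041762) = -67.58 dB

-67.6 dB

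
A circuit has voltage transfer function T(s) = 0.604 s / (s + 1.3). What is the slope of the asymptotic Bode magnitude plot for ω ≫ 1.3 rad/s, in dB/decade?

0 dB/decade

With 1 zero and 1 pole, the high-frequency asymptotic slope is 20 × (1 − 1) = 0 dB/decade.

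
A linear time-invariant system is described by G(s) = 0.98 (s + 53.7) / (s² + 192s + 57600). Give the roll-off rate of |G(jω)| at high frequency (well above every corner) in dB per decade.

With 1 zero and 2 poles, the high-frequency asymptotic slope is 20 × (1 − 2) = -20 dB/decade.

-20 dB/decade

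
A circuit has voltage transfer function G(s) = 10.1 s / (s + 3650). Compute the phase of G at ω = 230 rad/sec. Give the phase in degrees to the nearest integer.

∠(j230) = 90.00°
∠(j230 + 3650) = arctan(230/3650) = 3.61°
∠G(j230) = 90.00° − 3.61° = 86.39°

86°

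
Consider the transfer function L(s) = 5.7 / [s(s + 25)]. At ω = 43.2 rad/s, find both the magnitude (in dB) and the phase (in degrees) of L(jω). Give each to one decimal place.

|j43.2 + 25| = √(43.2² + 25²) = 49.91
|j43.2| = 43.2
|L(j43.2)| = 5.7 / (49.91 × 43.2) = 0.0026435
20 log₁₀(0.0026435) = -51.56 dB
∠(j43.2 + 25) = arctan(43.2/25) = 59.94°
∠(j43.2) = 90.00°
∠L(j43.2) = − (59.94° + 90.00°) = -149.94°

|L| = -51.6 dB, ∠L = -149.9°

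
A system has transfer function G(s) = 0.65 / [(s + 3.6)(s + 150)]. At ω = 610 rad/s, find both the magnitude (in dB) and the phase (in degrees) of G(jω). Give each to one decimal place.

|j610 + 3.6| = √(610² + 3.6²) = 610
|j610 + 150| = √(610² + 150²) = 628.2
|G(j610)| = 0.65 / (610 × 628.2) = 1.6963e-06
20 log₁₀(1.6963e-06) = -115.41 dB
∠(j610 + 3.6) = arctan(610/3.6) = 89.66°
∠(j610 + 150) = arctan(610/150) = 76.18°
∠G(j610) = − (89.66° + 76.18°) = -165.85°

|G| = -115.4 dB, ∠G = -165.8°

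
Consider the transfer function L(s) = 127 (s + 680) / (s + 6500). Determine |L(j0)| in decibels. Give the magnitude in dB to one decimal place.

L(0) = 127 × 680 / 6500 = 13.286
20 log₁₀(13.286) = 22.47 dB

22.5 dB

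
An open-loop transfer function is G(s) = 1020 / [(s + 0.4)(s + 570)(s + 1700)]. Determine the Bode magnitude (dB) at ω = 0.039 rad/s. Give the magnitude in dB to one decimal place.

|j0.039 + 0.4| = √(0.039² + 0.4²) = 0.4019
|j0.039 + 570| = √(0.039² + 570²) = 570
|j0.039 + 1700| = √(0.039² + 1700²) = 1700
|G(j0.039)| = 1020 / (0.4019 × 570 × 1700) = 0.0026192
20 log₁₀(0.0026192) = -51.64 dB

-51.6 dB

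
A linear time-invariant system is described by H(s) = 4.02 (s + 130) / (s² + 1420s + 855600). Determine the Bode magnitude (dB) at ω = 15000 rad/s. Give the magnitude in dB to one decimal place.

|j15000 + 130| = √(15000² + 130²) = 1.5e+04
|(j15000)² + 1420(j15000) + 855600| = |-2.2414e+08 + j2.13e+07| = 2.252e+08
|H(j15000)| = 4.02 × 1.5e+04 / 2.252e+08 = 0.00026783
20 log₁₀(0.00026783) = -71.44 dB

-71.4 dB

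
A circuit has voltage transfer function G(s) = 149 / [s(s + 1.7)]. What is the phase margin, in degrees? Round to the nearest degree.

8°

Gain crossover: |G(jω)| = 1 at ω ≈ 12.1 rad/s.
∠G(j12.1) = −90° − arctan(12.1/1.7) ≈ -172.03°
PM = 180° + (-172.03°) = 7.97°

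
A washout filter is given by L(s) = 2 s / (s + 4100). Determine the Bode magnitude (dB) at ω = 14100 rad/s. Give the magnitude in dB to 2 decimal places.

5.67 dB

|j14100| = 1.41e+04
|j14100 + 4100| = √(14100² + 4100²) = 1.468e+04
|L(j14100)| = 2 × 1.41e+04 / 1.468e+04 = 1.9205
20 log₁₀(1.9205) = 5.668 dB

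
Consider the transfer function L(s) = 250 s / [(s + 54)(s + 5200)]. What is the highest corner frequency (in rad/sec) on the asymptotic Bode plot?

5200 rad/sec

Break frequencies occur at each pole and zero magnitude: 54 rad/sec, 5200 rad/sec.
The highest is 5200 rad/sec.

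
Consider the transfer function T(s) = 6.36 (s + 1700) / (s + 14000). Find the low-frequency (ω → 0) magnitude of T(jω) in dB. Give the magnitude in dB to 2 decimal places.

-2.24 dB

T(0) = 6.36 × 1700 / 14000 = 0.77229
20 log₁₀(0.77229) = -2.244 dB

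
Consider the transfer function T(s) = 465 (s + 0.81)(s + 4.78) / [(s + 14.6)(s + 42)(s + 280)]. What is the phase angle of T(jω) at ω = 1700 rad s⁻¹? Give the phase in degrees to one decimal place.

∠(j1700 + 0.81) = arctan(1700/0.81) = 89.97°
∠(j1700 + 4.78) = arctan(1700/4.78) = 89.84°
∠(j1700 + 14.6) = arctan(1700/14.6) = 89.51°
∠(j1700 + 42) = arctan(1700/42) = 88.58°
∠(j1700 + 280) = arctan(1700/280) = 80.65°
∠T(j1700) = 89.97° + 89.84° − (89.51° + 88.58° + 80.65°) = -78.93°

-78.9°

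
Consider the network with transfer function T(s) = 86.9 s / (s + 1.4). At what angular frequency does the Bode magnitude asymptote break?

The single real pole at s = −1.4 gives a corner at ω = 1.4 rad/sec.

1.4 rad/sec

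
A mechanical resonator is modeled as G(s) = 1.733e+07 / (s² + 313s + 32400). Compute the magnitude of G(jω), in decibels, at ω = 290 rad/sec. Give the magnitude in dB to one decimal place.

44.4 dB

|(j290)² + 313(j290) + 32400| = |-51700 + j90770| = 1.045e+05
|G(j290)| = 1.733e+07 / 1.045e+05 = 165.9
20 log₁₀(165.9) = 44.40 dB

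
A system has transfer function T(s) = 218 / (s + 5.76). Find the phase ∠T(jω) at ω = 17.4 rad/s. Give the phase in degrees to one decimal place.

∠(j17.4 + 5.76) = arctan(17.4/5.76) = 71.68°
∠T(j17.4) = −71.68° = -71.68°

-71.7°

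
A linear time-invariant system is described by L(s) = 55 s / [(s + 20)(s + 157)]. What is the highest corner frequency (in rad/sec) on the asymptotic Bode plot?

157 rad/sec

Break frequencies occur at each pole and zero magnitude: 20 rad/sec, 157 rad/sec.
The highest is 157 rad/sec.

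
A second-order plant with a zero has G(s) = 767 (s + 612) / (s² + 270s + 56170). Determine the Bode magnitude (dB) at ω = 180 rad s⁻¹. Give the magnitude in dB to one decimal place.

19.1 dB

|j180 + 612| = √(180² + 612²) = 637.9
|(j180)² + 270(j180) + 56170| = |23770 + j48600| = 5.41e+04
|G(j180)| = 767 × 637.9 / 5.41e+04 = 9.0438
20 log₁₀(9.0438) = 19.13 dB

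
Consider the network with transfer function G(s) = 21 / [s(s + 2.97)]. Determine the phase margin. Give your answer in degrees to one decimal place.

35.7 deg

Gain crossover: |G(jω)| = 1 at ω ≈ 4.13 rad/s.
∠G(j4.13) = −90° − arctan(4.13/2.97) ≈ -144.27°
PM = 180° + (-144.27°) = 35.73°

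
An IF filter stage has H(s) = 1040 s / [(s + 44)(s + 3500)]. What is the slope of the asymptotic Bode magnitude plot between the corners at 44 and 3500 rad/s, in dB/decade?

0 dB/decade

In this band the factors already past their corner are: 1 differentiator zero, pole at 44; net slope = 0 dB/decade.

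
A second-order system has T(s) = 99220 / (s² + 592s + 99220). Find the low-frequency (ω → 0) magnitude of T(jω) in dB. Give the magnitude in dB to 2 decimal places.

T(0) = 99220 / 99220 = 1
20 log₁₀(1) = 0.000 dB

0.00 dB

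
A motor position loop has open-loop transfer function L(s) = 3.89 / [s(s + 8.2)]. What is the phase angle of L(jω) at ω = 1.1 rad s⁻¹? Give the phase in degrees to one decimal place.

∠(j1.1 + 8.2) = arctan(1.1/8.2) = 7.64°
∠(j1.1) = 90.00°
∠L(j1.1) = − (7.64° + 90.00°) = -97.64°

-97.6°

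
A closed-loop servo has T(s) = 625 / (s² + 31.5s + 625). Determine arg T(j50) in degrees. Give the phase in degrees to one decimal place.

-140.0°

∠[(j50)² + 31.5(j50) + 625] = ∠[-1875 + j1575] = 139.97°
∠T(j50) = −139.97° = -139.97°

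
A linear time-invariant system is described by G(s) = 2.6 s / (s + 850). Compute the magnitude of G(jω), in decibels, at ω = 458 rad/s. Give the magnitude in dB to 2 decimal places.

|j458| = 458
|j458 + 850| = √(458² + 850²) = 965.5
|G(j458)| = 2.6 × 458 / 965.5 = 1.2333
20 log₁₀(1.2333) = 1.821 dB

1.82 dB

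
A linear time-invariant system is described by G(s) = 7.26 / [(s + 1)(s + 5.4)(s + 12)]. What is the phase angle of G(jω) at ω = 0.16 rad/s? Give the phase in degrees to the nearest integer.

-12°

∠(j0.16 + 1) = arctan(0.16/1) = 9.09°
∠(j0.16 + 5.4) = arctan(0.16/5.4) = 1.70°
∠(j0.16 + 12) = arctan(0.16/12) = 0.76°
∠G(j0.16) = − (9.09° + 1.70° + 0.76°) = -11.55°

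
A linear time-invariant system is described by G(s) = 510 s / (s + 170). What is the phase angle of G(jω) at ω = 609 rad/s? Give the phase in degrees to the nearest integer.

16°

∠(j609) = 90.00°
∠(j609 + 170) = arctan(609/170) = 74.40°
∠G(j609) = 90.00° − 74.40° = 15.60°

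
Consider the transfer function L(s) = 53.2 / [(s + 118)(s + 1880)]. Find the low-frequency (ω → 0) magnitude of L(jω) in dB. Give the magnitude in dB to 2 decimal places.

L(0) = 53.2 / (118 × 1880) = 0.00023981
20 log₁₀(0.00023981) = -72.403 dB

-72.40 dB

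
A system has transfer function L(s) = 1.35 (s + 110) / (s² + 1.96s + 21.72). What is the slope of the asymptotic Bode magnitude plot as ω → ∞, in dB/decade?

-20 dB/decade

With 1 zero and 2 poles, the high-frequency asymptotic slope is 20 × (1 − 2) = -20 dB/decade.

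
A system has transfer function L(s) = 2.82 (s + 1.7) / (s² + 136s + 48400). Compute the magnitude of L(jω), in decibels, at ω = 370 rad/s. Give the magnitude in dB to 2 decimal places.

-39.79 dB

|j370 + 1.7| = √(370² + 1.7²) = 370
|(j370)² + 136(j370) + 48400| = |-88500 + j50320| = 1.018e+05
|L(j370)| = 2.82 × 370 / 1.018e+05 = 0.010249
20 log₁₀(0.010249) = -39.786 dB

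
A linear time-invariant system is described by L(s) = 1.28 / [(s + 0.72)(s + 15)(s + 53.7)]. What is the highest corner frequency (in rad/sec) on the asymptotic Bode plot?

Break frequencies occur at each pole and zero magnitude: 0.72 rad/sec, 15 rad/sec, 53.7 rad/sec.
The highest is 53.7 rad/sec.

53.7 rad/sec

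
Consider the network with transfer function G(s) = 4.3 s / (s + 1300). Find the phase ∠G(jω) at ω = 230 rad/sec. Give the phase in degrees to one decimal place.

∠(j230) = 90.00°
∠(j230 + 1300) = arctan(230/1300) = 10.03°
∠G(j230) = 90.00° − 10.03° = 79.97°

80.0 deg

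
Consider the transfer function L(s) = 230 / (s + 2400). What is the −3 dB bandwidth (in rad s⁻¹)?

2400 rad s⁻¹

For a single-pole low-pass, the −3 dB point is at the pole: ω = 2400 rad s⁻¹.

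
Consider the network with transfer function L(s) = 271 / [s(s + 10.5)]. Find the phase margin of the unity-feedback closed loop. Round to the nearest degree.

Gain crossover: |L(jω)| = 1 at ω ≈ 14.9 rad s⁻¹.
∠L(j14.9) = −90° − arctan(14.9/10.5) ≈ -144.79°
PM = 180° + (-144.79°) = 35.21°

35°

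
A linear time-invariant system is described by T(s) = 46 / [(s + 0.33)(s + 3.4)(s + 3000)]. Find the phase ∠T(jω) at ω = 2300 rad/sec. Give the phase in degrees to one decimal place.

-217.4 deg

∠(j2300 + 0.33) = arctan(2300/0.33) = 89.99°
∠(j2300 + 3.4) = arctan(2300/3.4) = 89.92°
∠(j2300 + 3000) = arctan(2300/3000) = 37.48°
∠T(j2300) = − (89.99° + 89.92° + 37.48°) = -217.38°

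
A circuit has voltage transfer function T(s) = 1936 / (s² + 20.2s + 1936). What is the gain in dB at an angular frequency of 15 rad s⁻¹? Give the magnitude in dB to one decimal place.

|(j15)² + 20.2(j15) + 1936| = |1711 + j303| = 1738
|T(j15)| = 1936 / 1738 = 1.1142
20 log₁₀(1.1142) = 0.94 dB

0.9 dB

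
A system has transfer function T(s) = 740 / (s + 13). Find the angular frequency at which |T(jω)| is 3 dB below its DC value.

13 rad/sec

For a single-pole low-pass, the −3 dB point is at the pole: ω = 13 rad/sec.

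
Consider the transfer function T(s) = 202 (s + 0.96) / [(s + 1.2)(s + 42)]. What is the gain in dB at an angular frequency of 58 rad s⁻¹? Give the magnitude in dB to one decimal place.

|j58 + 0.96| = √(58² + 0.96²) = 58.01
|j58 + 1.2| = √(58² + 1.2²) = 58.01
|j58 + 42| = √(58² + 42²) = 71.61
|T(j58)| = 202 × 58.01 / (58.01 × 71.61) = 2.8206
20 log₁₀(2.8206) = 9.01 dB

9.0 dB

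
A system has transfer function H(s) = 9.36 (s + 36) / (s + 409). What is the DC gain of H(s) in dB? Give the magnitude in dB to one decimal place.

H(0) = 9.36 × 36 / 409 = 0.82386
20 log₁₀(0.82386) = -1.68 dB

-1.7 dB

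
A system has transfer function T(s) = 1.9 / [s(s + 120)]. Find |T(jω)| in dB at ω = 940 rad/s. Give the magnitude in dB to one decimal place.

|j940 + 120| = √(940² + 120²) = 947.6
|j940| = 940
|T(j940)| = 1.9 / (947.6 × 940) = 2.133e-06
20 log₁₀(2.133e-06) = -113.42 dB

-113.4 dB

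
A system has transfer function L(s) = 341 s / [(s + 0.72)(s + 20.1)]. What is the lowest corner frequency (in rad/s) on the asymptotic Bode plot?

Break frequencies occur at each pole and zero magnitude: 0.72 rad/s, 20.1 rad/s.
The lowest is 0.72 rad/s.

0.72 rad/s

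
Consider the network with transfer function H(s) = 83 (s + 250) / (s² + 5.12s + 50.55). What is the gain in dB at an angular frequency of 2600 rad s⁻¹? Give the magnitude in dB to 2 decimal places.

|j2600 + 250| = √(2600² + 250²) = 2612
|(j2600)² + 5.12(j2600) + 50.55| = |-6.7599e+06 + j13312| = 6.76e+06
|H(j2600)| = 83 × 2612 / 6.76e+06 = 0.03207
20 log₁₀(0.03207) = -29.878 dB

-29.88 dB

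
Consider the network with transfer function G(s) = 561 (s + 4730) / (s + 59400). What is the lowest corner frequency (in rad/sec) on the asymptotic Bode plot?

Break frequencies occur at each pole and zero magnitude: 4730 rad/sec, 59400 rad/sec.
The lowest is 4730 rad/sec.

4730 rad/sec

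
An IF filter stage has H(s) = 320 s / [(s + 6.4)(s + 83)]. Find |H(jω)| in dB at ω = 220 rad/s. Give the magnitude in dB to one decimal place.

|j220| = 220
|j220 + 6.4| = √(220² + 6.4²) = 220.1
|j220 + 83| = √(220² + 83²) = 235.1
|H(j220)| = 320 × 220 / (220.1 × 235.1) = 1.3603
20 log₁₀(1.3603) = 2.67 dB

2.7 dB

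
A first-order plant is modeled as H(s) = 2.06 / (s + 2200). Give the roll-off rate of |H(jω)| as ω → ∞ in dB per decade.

With 0 zeros and 1 pole, the high-frequency asymptotic slope is 20 × (0 − 1) = -20 dB/decade.

-20 dB/decade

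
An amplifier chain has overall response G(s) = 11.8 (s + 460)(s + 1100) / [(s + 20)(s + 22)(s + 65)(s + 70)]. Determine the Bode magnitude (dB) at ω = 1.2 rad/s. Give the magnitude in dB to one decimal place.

|j1.2 + 460| = √(1.2² + 460²) = 460
|j1.2 + 1100| = √(1.2² + 1100²) = 1100
|j1.2 + 20| = √(1.2² + 20²) = 20.04
|j1.2 + 22| = √(1.2² + 22²) = 22.03
|j1.2 + 65| = √(1.2² + 65²) = 65.01
|j1.2 + 70| = √(1.2² + 70²) = 70.01
|G(j1.2)| = 11.8 × 460 × 1100 / (20.04 × 22.03 × 65.01 × 70.01) = 2.9717
20 log₁₀(2.9717) = 9.46 dB

9.5 dB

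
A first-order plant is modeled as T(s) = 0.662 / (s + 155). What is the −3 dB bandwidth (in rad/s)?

For a single-pole low-pass, the −3 dB point is at the pole: ω = 155 rad/s.

155 rad/s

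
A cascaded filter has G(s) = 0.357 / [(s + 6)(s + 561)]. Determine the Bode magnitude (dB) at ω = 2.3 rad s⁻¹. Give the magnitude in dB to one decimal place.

-80.1 dB

|j2.3 + 6| = √(2.3² + 6²) = 6.426
|j2.3 + 561| = √(2.3² + 561²) = 561
|G(j2.3)| = 0.357 / (6.426 × 561) = 9.9033e-05
20 log₁₀(9.9033e-05) = -80.08 dB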